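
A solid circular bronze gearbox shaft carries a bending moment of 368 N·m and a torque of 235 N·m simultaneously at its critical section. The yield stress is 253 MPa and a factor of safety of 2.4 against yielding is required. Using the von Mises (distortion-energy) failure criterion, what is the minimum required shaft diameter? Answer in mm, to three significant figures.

d = 34.4 mm

σ_allow = σ_y/n = 253/2.4 = 105.4 MPa.
For a solid shaft σ_b = 32M/(πd³) and τ = 16T/(πd³), so the von Mises stress is σ' = (16/πd³)·√(4M²+3T²).
√(4M²+3T²) = √(4×(368000)² + 3×(235000)²) = 841100 N·mm.
d³ = 16×841100/(π×105.4) = 40630 mm³.
d = 34.38 mm.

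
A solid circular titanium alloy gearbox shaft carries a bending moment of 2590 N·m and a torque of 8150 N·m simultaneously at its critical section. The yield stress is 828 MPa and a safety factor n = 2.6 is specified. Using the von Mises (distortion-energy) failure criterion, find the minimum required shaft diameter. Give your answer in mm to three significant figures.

d = 62.2 mm

σ_allow = σ_y/n = 828/2.6 = 318.5 MPa.
For a solid shaft σ_b = 32M/(πd³) and τ = 16T/(πd³), so the von Mises stress is σ' = (16/πd³)·√(4M²+3T²).
√(4M²+3T²) = √(4×(2.590×10^6)² + 3×(8.150×10^6)²) = 1.504×10^7 N·mm.
d³ = 16×1.504×10^7/(π×318.5) = 240500 mm³.
d = 62.19 mm.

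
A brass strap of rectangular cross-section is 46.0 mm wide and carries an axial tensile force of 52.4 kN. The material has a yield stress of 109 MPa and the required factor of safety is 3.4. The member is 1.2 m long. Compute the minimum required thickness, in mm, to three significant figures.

σ_allow = 109/3.4 = 32.06 MPa.
Required area A = F/σ_allow = 52400/32.06 = 1634 mm².
t = A/w = 1634/46.0 = 35.53 mm.

t = 35.5 mm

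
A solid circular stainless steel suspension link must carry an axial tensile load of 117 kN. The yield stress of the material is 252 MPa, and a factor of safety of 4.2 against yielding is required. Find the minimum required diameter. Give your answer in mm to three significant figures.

d = 49.8 mm

Allowable stress σ_allow = 252/4.2 = 60.00 MPa.
Required area A = F/σ_allow = 117000/60.00 = 1950 mm².
A = πd²/4 → d = √(4A/π) = 49.83 mm.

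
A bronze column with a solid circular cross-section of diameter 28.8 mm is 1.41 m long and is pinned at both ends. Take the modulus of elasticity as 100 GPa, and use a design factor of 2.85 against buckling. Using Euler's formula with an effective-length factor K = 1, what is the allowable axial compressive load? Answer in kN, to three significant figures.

P_allow = 5.88 kN

I = πd⁴/64 = π×28.8⁴/64 = 33770 mm⁴.
Effective length L_e = KL = 1×1.41 m = 1410 mm.
Euler critical load P_cr = π²EI/L_e² = π²×100000×33770/1410² = 16760 N.
P_allow = P_cr/n = 16760/2.85 = 5882 N.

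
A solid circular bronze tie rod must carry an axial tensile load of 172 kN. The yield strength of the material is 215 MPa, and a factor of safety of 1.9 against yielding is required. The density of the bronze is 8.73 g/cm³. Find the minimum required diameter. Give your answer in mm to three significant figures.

Allowable stress σ_allow = 215/1.9 = 113.2 MPa.
Required area A = F/σ_allow = 172000/113.2 = 1520 mm².
A = πd²/4 → d = √(4A/π) = 43.99 mm.

d = 44.0 mm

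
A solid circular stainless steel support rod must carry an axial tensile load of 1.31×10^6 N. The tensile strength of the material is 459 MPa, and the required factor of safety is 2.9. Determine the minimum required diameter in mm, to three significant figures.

d = 103 mm

Allowable stress σ_allow = 459/2.9 = 158.3 MPa.
Required area A = F/σ_allow = 1310000/158.3 = 8277 mm².
A = πd²/4 → d = √(4A/π) = 102.7 mm.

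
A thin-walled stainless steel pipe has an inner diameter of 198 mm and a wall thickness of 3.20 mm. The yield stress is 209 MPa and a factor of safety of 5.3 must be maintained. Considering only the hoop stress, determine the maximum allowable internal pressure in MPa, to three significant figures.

σ_allow = 209/5.3 = 39.43 MPa.
σ_h = pD/(2t) → p_allow = 2σ_allow t/D = 2×39.43×3.20/198 = 1.275 MPa.

p_allow = 1.27 MPa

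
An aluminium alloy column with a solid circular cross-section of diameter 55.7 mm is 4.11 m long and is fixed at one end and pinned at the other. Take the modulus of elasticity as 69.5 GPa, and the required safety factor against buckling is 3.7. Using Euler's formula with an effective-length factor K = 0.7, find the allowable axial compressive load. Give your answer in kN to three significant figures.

I = πd⁴/64 = π×55.7⁴/64 = 472500 mm⁴.
Effective length L_e = KL = 0.7×4.11 m = 2877 mm.
Euler critical load P_cr = π²EI/L_e² = π²×69500×472500/2877² = 39160 N.
P_allow = P_cr/n = 39160/3.7 = 10580 N.

P_allow = 10.6 kN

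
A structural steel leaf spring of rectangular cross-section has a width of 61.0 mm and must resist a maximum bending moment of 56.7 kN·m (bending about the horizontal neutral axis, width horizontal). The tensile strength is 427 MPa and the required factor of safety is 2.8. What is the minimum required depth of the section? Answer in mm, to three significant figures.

h = 191 mm

σ_allow = 427/2.8 = 152.5 MPa.
For a rectangular section σ = 6M/(bh²), so h² = 6M/(b σ_allow) = 6×5.6700×10^7/(61.0×152.5) = 36570 mm².
h = 191.2 mm.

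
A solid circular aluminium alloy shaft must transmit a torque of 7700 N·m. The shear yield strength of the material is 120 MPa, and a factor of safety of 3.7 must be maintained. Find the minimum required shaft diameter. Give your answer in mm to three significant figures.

Allowable shear stress τ_allow = 120/3.7 = 32.43 MPa.
For a solid shaft τ = 16T/(πd³), so d³ = 16T/(π τ_allow) = 16×7700000/(π×32.43) = 1.209×10^6 mm³.
d = (1.209×10^6)^(1/3) = 106.5 mm.

d = 107 mm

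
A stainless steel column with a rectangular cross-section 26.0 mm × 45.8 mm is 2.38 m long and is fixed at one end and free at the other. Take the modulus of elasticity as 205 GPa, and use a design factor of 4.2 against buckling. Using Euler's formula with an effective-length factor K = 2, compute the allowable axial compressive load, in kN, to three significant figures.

P_allow = 1.43 kN

Buckling occurs about the weak axis: I_min = h·b³/12 = 45.8×26.0³/12 = 67080 mm⁴ (b = 26.0 mm is the smaller dimension).
Effective length L_e = KL = 2×2.38 m = 4760 mm.
Euler critical load P_cr = π²EI/L_e² = π²×205000×67080/4760² = 5990 N.
P_allow = P_cr/n = 5990/4.2 = 1426 N.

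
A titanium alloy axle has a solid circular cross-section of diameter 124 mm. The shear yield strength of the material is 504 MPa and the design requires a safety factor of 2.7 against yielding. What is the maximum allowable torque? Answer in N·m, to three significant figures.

T_allow = 69900 N·m

τ_allow = 504/2.7 = 186.7 MPa.
For a solid shaft T_allow = τ_allow·πd³/16; πd³/16 = π×124³/16 = 374400 mm³.
T_allow = 186.7×374400 = 6.988×10^7 N·mm = 69880 N·m.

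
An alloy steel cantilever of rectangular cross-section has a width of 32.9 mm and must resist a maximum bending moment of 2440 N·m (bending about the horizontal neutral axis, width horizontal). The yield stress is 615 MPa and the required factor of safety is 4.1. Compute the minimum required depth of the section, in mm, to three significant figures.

h = 54.5 mm

σ_allow = 615/4.1 = 150.0 MPa.
For a rectangular section σ = 6M/(bh²), so h² = 6M/(b σ_allow) = 6×2440000/(32.9×150.0) = 2967 mm².
h = 54.47 mm.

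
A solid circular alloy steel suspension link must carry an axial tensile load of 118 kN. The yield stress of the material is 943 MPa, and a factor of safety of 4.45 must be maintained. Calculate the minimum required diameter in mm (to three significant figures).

d = 26.6 mm

Allowable stress σ_allow = 943/4.45 = 211.9 MPa.
Required area A = F/σ_allow = 118000/211.9 = 556.8 mm².
A = πd²/4 → d = √(4A/π) = 26.63 mm.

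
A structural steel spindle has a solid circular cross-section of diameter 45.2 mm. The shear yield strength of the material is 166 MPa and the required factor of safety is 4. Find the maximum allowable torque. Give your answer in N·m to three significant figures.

τ_allow = 166/4 = 41.50 MPa.
For a solid shaft T_allow = τ_allow·πd³/16; πd³/16 = π×45.2³/16 = 18130 mm³.
T_allow = 41.50×18130 = 752500 N·mm = 752.5 N·m.

T_allow = 752 N·m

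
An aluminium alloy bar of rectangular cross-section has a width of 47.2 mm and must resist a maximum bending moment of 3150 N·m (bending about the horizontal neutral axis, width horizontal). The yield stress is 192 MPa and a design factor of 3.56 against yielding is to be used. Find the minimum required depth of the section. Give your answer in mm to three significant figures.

σ_allow = 192/3.56 = 53.93 MPa.
For a rectangular section σ = 6M/(bh²), so h² = 6M/(b σ_allow) = 6×3150000/(47.2×53.93) = 7425 mm².
h = 86.17 mm.

h = 86.2 mm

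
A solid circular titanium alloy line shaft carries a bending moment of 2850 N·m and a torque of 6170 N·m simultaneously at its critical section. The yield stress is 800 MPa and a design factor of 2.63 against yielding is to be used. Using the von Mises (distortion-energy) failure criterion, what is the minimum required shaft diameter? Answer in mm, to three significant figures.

d = 58.8 mm

σ_allow = σ_y/n = 800/2.63 = 304.2 MPa.
For a solid shaft σ_b = 32M/(πd³) and τ = 16T/(πd³), so the von Mises stress is σ' = (16/πd³)·√(4M²+3T²).
√(4M²+3T²) = √(4×(2.850×10^6)² + 3×(6.170×10^6)²) = 1.211×10^7 N·mm.
d³ = 16×1.211×10^7/(π×304.2) = 202800 mm³.
d = 58.75 mm.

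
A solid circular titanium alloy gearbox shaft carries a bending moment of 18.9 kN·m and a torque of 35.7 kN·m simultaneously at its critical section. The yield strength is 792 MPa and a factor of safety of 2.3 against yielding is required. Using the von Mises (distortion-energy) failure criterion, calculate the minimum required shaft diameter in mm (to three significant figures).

d = 102 mm

σ_allow = σ_y/n = 792/2.3 = 344.3 MPa.
For a solid shaft σ_b = 32M/(πd³) and τ = 16T/(πd³), so the von Mises stress is σ' = (16/πd³)·√(4M²+3T²).
√(4M²+3T²) = √(4×(1.890×10^7)² + 3×(3.570×10^7)²) = 7.247×10^7 N·mm.
d³ = 16×7.247×10^7/(π×344.3) = 1.072×10^6 mm³.
d = 102.3 mm.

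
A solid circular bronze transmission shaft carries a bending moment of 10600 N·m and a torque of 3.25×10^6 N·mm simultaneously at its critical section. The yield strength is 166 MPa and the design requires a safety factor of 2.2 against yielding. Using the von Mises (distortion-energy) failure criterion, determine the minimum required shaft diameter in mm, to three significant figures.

d = 114 mm

σ_allow = σ_y/n = 166/2.2 = 75.45 MPa.
For a solid shaft σ_b = 32M/(πd³) and τ = 16T/(πd³), so the von Mises stress is σ' = (16/πd³)·√(4M²+3T²).
√(4M²+3T²) = √(4×(1.060×10^7)² + 3×(3.250×10^6)²) = 2.193×10^7 N·mm.
d³ = 16×2.193×10^7/(π×75.45) = 1.481×10^6 mm³.
d = 114.0 mm.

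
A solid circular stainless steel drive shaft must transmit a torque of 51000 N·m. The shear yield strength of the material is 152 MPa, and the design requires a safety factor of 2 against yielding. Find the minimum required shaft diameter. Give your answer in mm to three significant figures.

Allowable shear stress τ_allow = 152/2 = 76.00 MPa.
For a solid shaft τ = 16T/(πd³), so d³ = 16T/(π τ_allow) = 16×5.1000×10^7/(π×76.00) = 3.418×10^6 mm³.
d = (3.418×10^6)^(1/3) = 150.6 mm.

d = 151 mm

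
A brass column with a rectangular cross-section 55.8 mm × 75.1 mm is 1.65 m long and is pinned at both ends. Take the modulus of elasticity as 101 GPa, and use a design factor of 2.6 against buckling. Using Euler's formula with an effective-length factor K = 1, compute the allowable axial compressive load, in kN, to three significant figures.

P_allow = 153 kN

Buckling occurs about the weak axis: I_min = h·b³/12 = 75.1×55.8³/12 = 1.087×10^6 mm⁴ (b = 55.8 mm is the smaller dimension).
Effective length L_e = KL = 1×1.65 m = 1650 mm.
Euler critical load P_cr = π²EI/L_e² = π²×101000×1.087×10^6/1650² = 398100 N.
P_allow = P_cr/n = 398100/2.6 = 153100 N.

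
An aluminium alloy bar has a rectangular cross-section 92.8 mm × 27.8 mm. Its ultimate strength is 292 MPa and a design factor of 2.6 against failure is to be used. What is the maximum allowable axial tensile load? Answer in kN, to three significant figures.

F_allow = 290 kN

σ_allow = 292/2.6 = 112.3 MPa.
A = 92.8×27.8 = 2580 mm².
F_allow = σ_allow × A = 112.3×2580 = 289700 N.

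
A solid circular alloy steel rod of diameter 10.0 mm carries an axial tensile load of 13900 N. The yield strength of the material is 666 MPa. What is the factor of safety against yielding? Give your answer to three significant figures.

A = πd²/4 = 78.54 mm².
σ = F/A = 13900/78.54 = 177.0 MPa.
n = 666/177.0 = 3.763.

n = 3.76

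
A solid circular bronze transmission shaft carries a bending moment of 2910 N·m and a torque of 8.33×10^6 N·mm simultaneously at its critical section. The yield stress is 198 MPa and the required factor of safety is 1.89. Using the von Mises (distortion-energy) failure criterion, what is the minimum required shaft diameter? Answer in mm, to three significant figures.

d = 91.1 mm

σ_allow = σ_y/n = 198/1.89 = 104.8 MPa.
For a solid shaft σ_b = 32M/(πd³) and τ = 16T/(πd³), so the von Mises stress is σ' = (16/πd³)·√(4M²+3T²).
√(4M²+3T²) = √(4×(2.910×10^6)² + 3×(8.330×10^6)²) = 1.556×10^7 N·mm.
d³ = 16×1.556×10^7/(π×104.8) = 756300 mm³.
d = 91.11 mm.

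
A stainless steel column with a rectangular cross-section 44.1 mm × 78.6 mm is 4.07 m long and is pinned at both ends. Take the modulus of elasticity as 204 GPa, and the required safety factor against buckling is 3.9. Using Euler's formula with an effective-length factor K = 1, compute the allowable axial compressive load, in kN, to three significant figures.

P_allow = 17.5 kN

Buckling occurs about the weak axis: I_min = h·b³/12 = 78.6×44.1³/12 = 561800 mm⁴ (b = 44.1 mm is the smaller dimension).
Effective length L_e = KL = 1×4.07 m = 4070 mm.
Euler critical load P_cr = π²EI/L_e² = π²×204000×561800/4070² = 68280 N.
P_allow = P_cr/n = 68280/3.9 = 17510 N.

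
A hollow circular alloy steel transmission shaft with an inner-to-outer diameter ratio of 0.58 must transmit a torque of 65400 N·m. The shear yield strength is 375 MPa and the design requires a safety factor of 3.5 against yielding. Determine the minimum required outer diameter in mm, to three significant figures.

τ_allow = 375/3.5 = 107.1 MPa.
For a hollow shaft τ = 16T/[πd_o³(1−k⁴)] with k = 0.58, so 1−k⁴ = 0.8868.
d_o³ = 16T/[π τ_allow (1−k⁴)] = 16×6.5400×10^7/(π×107.1×0.8868) = 3.505×10^6 mm³.
d_o = 151.9 mm.

d_o = 152 mm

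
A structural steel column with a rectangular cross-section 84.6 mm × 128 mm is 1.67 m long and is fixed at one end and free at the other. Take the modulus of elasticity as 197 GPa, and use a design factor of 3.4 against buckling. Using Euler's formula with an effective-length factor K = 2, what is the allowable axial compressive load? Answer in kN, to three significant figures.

P_allow = 331 kN

Buckling occurs about the weak axis: I_min = h·b³/12 = 128×84.6³/12 = 6.459×10^6 mm⁴ (b = 84.6 mm is the smaller dimension).
Effective length L_e = KL = 2×1.67 m = 3340 mm.
Euler critical load P_cr = π²EI/L_e² = π²×197000×6.459×10^6/3340² = 1.126×10^6 N.
P_allow = P_cr/n = 1.126×10^6/3.4 = 331100 N.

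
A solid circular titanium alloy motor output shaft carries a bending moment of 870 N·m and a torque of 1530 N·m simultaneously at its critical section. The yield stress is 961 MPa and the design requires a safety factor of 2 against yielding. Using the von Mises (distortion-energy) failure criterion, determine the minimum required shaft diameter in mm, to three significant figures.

σ_allow = σ_y/n = 961/2 = 480.5 MPa.
For a solid shaft σ_b = 32M/(πd³) and τ = 16T/(πd³), so the von Mises stress is σ' = (16/πd³)·√(4M²+3T²).
√(4M²+3T²) = √(4×(870000)² + 3×(1.530×10^6)²) = 3.170×10^6 N·mm.
d³ = 16×3.170×10^6/(π×480.5) = 33600 mm³.
d = 32.27 mm.

d = 32.3 mm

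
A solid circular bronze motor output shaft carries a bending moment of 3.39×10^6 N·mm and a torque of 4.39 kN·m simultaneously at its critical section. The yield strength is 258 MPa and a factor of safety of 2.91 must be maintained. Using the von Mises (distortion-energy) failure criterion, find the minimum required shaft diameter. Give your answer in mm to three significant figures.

σ_allow = σ_y/n = 258/2.91 = 88.66 MPa.
For a solid shaft σ_b = 32M/(πd³) and τ = 16T/(πd³), so the von Mises stress is σ' = (16/πd³)·√(4M²+3T²).
√(4M²+3T²) = √(4×(3.390×10^6)² + 3×(4.390×10^6)²) = 1.019×10^7 N·mm.
d³ = 16×1.019×10^7/(π×88.66) = 585200 mm³.
d = 83.64 mm.

d = 83.6 mm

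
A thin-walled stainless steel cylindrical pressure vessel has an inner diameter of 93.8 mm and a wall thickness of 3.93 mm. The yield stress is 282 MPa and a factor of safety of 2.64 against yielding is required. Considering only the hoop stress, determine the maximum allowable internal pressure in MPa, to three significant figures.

σ_allow = 282/2.64 = 106.8 MPa.
σ_h = pD/(2t) → p_allow = 2σ_allow t/D = 2×106.8×3.93/93.8 = 8.951 MPa.

p_allow = 8.95 MPa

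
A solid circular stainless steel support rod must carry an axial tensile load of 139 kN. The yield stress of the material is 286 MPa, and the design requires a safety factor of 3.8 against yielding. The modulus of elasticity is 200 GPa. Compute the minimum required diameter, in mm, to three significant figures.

d = 48.5 mm

Allowable stress σ_allow = 286/3.8 = 75.26 MPa.
Required area A = F/σ_allow = 139000/75.26 = 1847 mm².
A = πd²/4 → d = √(4A/π) = 48.49 mm.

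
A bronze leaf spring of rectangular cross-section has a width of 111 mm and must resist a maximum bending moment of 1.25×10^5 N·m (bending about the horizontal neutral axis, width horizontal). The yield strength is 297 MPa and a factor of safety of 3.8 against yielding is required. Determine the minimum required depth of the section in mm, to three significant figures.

σ_allow = 297/3.8 = 78.16 MPa.
For a rectangular section σ = 6M/(bh²), so h² = 6M/(b σ_allow) = 6×1.2500×10^8/(111×78.16) = 86450 mm².
h = 294.0 mm.

h = 294 mm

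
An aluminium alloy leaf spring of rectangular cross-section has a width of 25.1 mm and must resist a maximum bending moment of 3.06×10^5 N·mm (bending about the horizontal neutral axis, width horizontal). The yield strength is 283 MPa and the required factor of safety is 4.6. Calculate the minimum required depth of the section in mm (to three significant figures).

h = 34.5 mm

σ_allow = 283/4.6 = 61.52 MPa.
For a rectangular section σ = 6M/(bh²), so h² = 6M/(b σ_allow) = 6×306000/(25.1×61.52) = 1189 mm².
h = 34.48 mm.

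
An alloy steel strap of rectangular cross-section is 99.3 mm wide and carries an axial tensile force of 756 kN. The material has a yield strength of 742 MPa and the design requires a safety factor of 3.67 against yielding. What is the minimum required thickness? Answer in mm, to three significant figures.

σ_allow = 742/3.67 = 202.2 MPa.
Required area A = F/σ_allow = 756000/202.2 = 3739 mm².
t = A/w = 3739/99.3 = 37.66 mm.

t = 37.7 mm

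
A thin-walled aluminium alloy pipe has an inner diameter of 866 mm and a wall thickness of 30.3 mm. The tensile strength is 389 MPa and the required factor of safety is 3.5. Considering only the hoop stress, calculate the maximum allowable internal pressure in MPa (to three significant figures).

p_allow = 7.78 MPa

σ_allow = 389/3.5 = 111.1 MPa.
σ_h = pD/(2t) → p_allow = 2σ_allow t/D = 2×111.1×30.3/866 = 7.777 MPa.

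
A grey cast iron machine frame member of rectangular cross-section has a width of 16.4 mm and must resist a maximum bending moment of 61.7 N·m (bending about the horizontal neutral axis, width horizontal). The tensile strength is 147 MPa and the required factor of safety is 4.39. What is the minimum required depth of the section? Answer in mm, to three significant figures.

σ_allow = 147/4.39 = 33.49 MPa.
For a rectangular section σ = 6M/(bh²), so h² = 6M/(b σ_allow) = 6×61700/(16.4×33.49) = 674.1 mm².
h = 25.96 mm.

h = 26.0 mm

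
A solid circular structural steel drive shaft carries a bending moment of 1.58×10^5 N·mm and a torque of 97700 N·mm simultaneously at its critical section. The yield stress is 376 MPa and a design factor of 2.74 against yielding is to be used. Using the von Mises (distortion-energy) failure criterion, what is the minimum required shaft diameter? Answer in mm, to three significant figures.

σ_allow = σ_y/n = 376/2.74 = 137.2 MPa.
For a solid shaft σ_b = 32M/(πd³) and τ = 16T/(πd³), so the von Mises stress is σ' = (16/πd³)·√(4M²+3T²).
√(4M²+3T²) = √(4×(158000)² + 3×(97700)²) = 358500 N·mm.
d³ = 16×358500/(π×137.2) = 13300 mm³.
d = 23.70 mm.

d = 23.7 mm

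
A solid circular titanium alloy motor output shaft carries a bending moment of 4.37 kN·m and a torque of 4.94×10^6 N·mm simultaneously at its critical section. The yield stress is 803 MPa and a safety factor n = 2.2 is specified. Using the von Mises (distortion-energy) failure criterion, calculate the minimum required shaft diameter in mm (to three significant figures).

d = 55.5 mm

σ_allow = σ_y/n = 803/2.2 = 365.0 MPa.
For a solid shaft σ_b = 32M/(πd³) and τ = 16T/(πd³), so the von Mises stress is σ' = (16/πd³)·√(4M²+3T²).
√(4M²+3T²) = √(4×(4.370×10^6)² + 3×(4.940×10^6)²) = 1.223×10^7 N·mm.
d³ = 16×1.223×10^7/(π×365.0) = 170700 mm³.
d = 55.47 mm.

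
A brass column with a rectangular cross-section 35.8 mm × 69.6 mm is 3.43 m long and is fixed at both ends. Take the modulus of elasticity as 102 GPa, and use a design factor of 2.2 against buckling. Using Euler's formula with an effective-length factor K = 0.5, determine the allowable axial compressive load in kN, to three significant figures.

P_allow = 41.4 kN

Buckling occurs about the weak axis: I_min = h·b³/12 = 69.6×35.8³/12 = 266100 mm⁴ (b = 35.8 mm is the smaller dimension).
Effective length L_e = KL = 0.5×3.43 m = 1715 mm.
Euler critical load P_cr = π²EI/L_e² = π²×102000×266100/1715² = 91090 N.
P_allow = P_cr/n = 91090/2.2 = 41400 N.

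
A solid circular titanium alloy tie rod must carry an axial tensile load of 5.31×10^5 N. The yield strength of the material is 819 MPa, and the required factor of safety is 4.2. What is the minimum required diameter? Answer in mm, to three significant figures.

Allowable stress σ_allow = 819/4.2 = 195.0 MPa.
Required area A = F/σ_allow = 531000/195.0 = 2723 mm².
A = πd²/4 → d = √(4A/π) = 58.88 mm.

d = 58.9 mm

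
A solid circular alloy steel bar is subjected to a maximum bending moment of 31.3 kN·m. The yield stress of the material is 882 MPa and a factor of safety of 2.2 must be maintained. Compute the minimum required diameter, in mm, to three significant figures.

d = 92.6 mm

σ_allow = 882/2.2 = 400.9 MPa.
For a solid circular section σ = 32M/(πd³), so d³ = 32M/(π σ_allow) = 32×3.1300×10^7/(π×400.9) = 795200 mm³.
d = 92.65 mm.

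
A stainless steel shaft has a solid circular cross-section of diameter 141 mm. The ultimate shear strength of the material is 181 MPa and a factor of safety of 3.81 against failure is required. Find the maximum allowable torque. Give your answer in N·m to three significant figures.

τ_allow = 181/3.81 = 47.51 MPa.
For a solid shaft T_allow = τ_allow·πd³/16; πd³/16 = π×141³/16 = 550400 mm³.
T_allow = 47.51×550400 = 2.615×10^7 N·mm = 26150 N·m.

T_allow = 26100 N·m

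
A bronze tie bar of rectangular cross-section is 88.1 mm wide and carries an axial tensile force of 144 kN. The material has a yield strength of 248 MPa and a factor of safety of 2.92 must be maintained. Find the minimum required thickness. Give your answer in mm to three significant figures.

σ_allow = 248/2.92 = 84.93 MPa.
Required area A = F/σ_allow = 144000/84.93 = 1695 mm².
t = A/w = 1695/88.1 = 19.24 mm.

t = 19.2 mm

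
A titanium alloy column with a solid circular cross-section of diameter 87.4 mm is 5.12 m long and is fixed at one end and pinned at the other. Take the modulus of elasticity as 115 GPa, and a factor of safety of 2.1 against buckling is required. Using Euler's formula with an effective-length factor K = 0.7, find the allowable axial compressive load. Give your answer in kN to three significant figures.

P_allow = 121 kN

I = πd⁴/64 = π×87.4⁴/64 = 2.864×10^6 mm⁴.
Effective length L_e = KL = 0.7×5.12 m = 3584 mm.
Euler critical load P_cr = π²EI/L_e² = π²×115000×2.864×10^6/3584² = 253100 N.
P_allow = P_cr/n = 253100/2.1 = 120500 N.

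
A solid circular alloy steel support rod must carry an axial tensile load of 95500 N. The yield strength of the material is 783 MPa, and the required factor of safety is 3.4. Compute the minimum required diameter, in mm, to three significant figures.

Allowable stress σ_allow = 783/3.4 = 230.3 MPa.
Required area A = F/σ_allow = 95500/230.3 = 414.7 mm².
A = πd²/4 → d = √(4A/π) = 22.98 mm.

d = 23.0 mm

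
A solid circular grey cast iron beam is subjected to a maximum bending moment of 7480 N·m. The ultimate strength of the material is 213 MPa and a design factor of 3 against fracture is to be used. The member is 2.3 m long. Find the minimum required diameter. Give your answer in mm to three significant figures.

σ_allow = 213/3 = 71.00 MPa.
For a solid circular section σ = 32M/(πd³), so d³ = 32M/(π σ_allow) = 32×7480000/(π×71.00) = 1.073×10^6 mm³.
d = 102.4 mm.

d = 102 mm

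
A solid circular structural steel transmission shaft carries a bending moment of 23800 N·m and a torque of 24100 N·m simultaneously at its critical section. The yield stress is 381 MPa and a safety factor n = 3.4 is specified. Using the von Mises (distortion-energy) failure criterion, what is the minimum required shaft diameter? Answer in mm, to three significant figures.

d = 142 mm

σ_allow = σ_y/n = 381/3.4 = 112.1 MPa.
For a solid shaft σ_b = 32M/(πd³) and τ = 16T/(πd³), so the von Mises stress is σ' = (16/πd³)·√(4M²+3T²).
√(4M²+3T²) = √(4×(2.380×10^7)² + 3×(2.410×10^7)²) = 6.331×10^7 N·mm.
d³ = 16×6.331×10^7/(π×112.1) = 2.877×10^6 mm³.
d = 142.2 mm.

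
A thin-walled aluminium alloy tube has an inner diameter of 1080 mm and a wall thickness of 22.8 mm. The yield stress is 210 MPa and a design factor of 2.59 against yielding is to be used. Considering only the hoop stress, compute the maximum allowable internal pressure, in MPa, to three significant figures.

p_allow = 3.42 MPa

σ_allow = 210/2.59 = 81.08 MPa.
σ_h = pD/(2t) → p_allow = 2σ_allow t/D = 2×81.08×22.8/1080 = 3.423 MPa.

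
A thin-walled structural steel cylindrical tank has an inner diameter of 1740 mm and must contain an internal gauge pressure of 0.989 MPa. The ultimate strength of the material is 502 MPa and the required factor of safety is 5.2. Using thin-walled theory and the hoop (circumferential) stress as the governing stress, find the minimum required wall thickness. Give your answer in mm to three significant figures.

σ_allow = 502/5.2 = 96.54 MPa.
Hoop stress σ_h = pD/(2t), so t = pD/(2σ_allow) = 0.989×1740/(2×96.54) = 8.913 mm.

t = 8.91 mm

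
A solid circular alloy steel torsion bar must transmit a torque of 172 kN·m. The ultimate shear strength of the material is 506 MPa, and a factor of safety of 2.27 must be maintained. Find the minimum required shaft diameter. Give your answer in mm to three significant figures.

Allowable shear stress τ_allow = 506/2.27 = 222.9 MPa.
For a solid shaft τ = 16T/(πd³), so d³ = 16T/(π τ_allow) = 16×1.7200×10^8/(π×222.9) = 3.930×10^6 mm³.
d = (3.930×10^6)^(1/3) = 157.8 mm.

d = 158 mm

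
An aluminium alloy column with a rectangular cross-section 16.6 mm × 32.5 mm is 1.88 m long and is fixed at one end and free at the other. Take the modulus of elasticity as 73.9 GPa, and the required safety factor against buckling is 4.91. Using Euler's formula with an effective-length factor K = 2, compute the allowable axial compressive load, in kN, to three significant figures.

Buckling occurs about the weak axis: I_min = h·b³/12 = 32.5×16.6³/12 = 12390 mm⁴ (b = 16.6 mm is the smaller dimension).
Effective length L_e = KL = 2×1.88 m = 3760 mm.
Euler critical load P_cr = π²EI/L_e² = π²×73900×12390/3760² = 639.1 N.
P_allow = P_cr/n = 639.1/4.91 = 130.2 N.

P_allow = 0.130 kN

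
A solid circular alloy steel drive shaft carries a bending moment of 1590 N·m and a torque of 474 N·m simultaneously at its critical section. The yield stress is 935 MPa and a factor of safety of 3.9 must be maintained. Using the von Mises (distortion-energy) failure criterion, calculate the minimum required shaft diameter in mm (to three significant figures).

σ_allow = σ_y/n = 935/3.9 = 239.7 MPa.
For a solid shaft σ_b = 32M/(πd³) and τ = 16T/(πd³), so the von Mises stress is σ' = (16/πd³)·√(4M²+3T²).
√(4M²+3T²) = √(4×(1.590×10^6)² + 3×(474000)²) = 3.284×10^6 N·mm.
d³ = 16×3.284×10^6/(π×239.7) = 69770 mm³.
d = 41.17 mm.

d = 41.2 mm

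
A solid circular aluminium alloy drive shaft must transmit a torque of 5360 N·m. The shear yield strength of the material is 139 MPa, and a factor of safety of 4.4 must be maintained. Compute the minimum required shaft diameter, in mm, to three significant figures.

Allowable shear stress τ_allow = 139/4.4 = 31.59 MPa.
For a solid shaft τ = 16T/(πd³), so d³ = 16T/(π τ_allow) = 16×5360000/(π×31.59) = 864100 mm³.
d = (864100)^(1/3) = 95.25 mm.

d = 95.2 mm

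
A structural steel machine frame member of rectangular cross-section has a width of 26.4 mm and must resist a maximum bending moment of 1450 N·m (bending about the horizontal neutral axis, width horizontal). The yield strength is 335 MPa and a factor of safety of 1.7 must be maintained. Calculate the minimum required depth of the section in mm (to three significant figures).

h = 40.9 mm

σ_allow = 335/1.7 = 197.1 MPa.
For a rectangular section σ = 6M/(bh²), so h² = 6M/(b σ_allow) = 6×1450000/(26.4×197.1) = 1672 mm².
h = 40.89 mm.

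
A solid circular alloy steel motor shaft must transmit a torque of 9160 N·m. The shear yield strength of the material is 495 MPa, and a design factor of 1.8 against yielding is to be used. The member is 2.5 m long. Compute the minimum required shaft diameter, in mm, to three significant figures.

d = 55.4 mm

Allowable shear stress τ_allow = 495/1.8 = 275.0 MPa.
For a solid shaft τ = 16T/(πd³), so d³ = 16T/(π τ_allow) = 16×9160000/(π×275.0) = 169600 mm³.
d = (169600)^(1/3) = 55.36 mm.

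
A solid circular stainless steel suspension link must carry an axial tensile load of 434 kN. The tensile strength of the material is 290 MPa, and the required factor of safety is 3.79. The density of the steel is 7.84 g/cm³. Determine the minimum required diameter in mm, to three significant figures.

Allowable stress σ_allow = 290/3.79 = 76.52 MPa.
Required area A = F/σ_allow = 434000/76.52 = 5672 mm².
A = πd²/4 → d = √(4A/π) = 84.98 mm.

d = 85.0 mm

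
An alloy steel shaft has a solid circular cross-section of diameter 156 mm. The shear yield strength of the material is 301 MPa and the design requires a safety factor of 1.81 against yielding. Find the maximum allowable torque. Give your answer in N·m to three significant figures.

τ_allow = 301/1.81 = 166.3 MPa.
For a solid shaft T_allow = τ_allow·πd³/16; πd³/16 = π×156³/16 = 745400 mm³.
T_allow = 166.3×745400 = 1.240×10^8 N·mm = 124000 N·m.

T_allow = 1.24×10^5 N·m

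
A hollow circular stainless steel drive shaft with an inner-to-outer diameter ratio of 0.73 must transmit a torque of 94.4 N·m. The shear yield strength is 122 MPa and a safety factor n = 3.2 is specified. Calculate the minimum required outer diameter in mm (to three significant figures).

τ_allow = 122/3.2 = 38.12 MPa.
For a hollow shaft τ = 16T/[πd_o³(1−k⁴)] with k = 0.73, so 1−k⁴ = 0.7160.
d_o³ = 16T/[π τ_allow (1−k⁴)] = 16×94400/(π×38.12×0.7160) = 17610 mm³.
d_o = 26.02 mm.

d_o = 26.0 mm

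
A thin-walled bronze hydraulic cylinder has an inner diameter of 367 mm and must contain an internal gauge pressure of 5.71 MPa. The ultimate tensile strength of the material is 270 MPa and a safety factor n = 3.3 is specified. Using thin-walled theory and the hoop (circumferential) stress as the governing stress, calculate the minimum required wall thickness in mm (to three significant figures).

σ_allow = 270/3.3 = 81.82 MPa.
Hoop stress σ_h = pD/(2t), so t = pD/(2σ_allow) = 5.71×367/(2×81.82) = 12.81 mm.

t = 12.8 mm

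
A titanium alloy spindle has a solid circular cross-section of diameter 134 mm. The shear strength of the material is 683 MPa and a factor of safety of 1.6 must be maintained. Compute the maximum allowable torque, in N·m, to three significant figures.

τ_allow = 683/1.6 = 426.9 MPa.
For a solid shaft T_allow = τ_allow·πd³/16; πd³/16 = π×134³/16 = 472400 mm³.
T_allow = 426.9×472400 = 2.017×10^8 N·mm = 201700 N·m.

T_allow = 2.02×10^5 N·m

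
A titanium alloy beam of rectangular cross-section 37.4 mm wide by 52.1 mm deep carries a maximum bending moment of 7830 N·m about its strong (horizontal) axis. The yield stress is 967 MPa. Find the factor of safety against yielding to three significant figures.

Section modulus S = bh²/6 = 37.4×52.1²/6 = 16920 mm³.
σ = M/S = 7830000/16920 = 462.8 MPa.
n = 967/462.8 = 2.090.

n = 2.09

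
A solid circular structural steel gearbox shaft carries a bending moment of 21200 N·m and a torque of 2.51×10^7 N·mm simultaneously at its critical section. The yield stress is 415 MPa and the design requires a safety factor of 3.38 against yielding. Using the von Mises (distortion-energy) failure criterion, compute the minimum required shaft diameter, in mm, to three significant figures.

d = 136 mm

σ_allow = σ_y/n = 415/3.38 = 122.8 MPa.
For a solid shaft σ_b = 32M/(πd³) and τ = 16T/(πd³), so the von Mises stress is σ' = (16/πd³)·√(4M²+3T²).
√(4M²+3T²) = √(4×(2.120×10^7)² + 3×(2.510×10^7)²) = 6.073×10^7 N·mm.
d³ = 16×6.073×10^7/(π×122.8) = 2.519×10^6 mm³.
d = 136.1 mm.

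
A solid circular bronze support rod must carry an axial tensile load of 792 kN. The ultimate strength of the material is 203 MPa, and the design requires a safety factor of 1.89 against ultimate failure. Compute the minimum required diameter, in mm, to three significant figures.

Allowable stress σ_allow = 203/1.89 = 107.4 MPa.
Required area A = F/σ_allow = 792000/107.4 = 7374 mm².
A = πd²/4 → d = √(4A/π) = 96.89 mm.

d = 96.9 mm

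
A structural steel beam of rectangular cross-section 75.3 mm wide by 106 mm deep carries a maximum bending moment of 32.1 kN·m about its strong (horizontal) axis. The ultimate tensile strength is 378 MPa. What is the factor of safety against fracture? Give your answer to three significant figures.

Section modulus S = bh²/6 = 75.3×106²/6 = 141000 mm³.
σ = M/S = 3.2100×10^7/141000 = 227.6 MPa.
n = 378/227.6 = 1.661.

n = 1.66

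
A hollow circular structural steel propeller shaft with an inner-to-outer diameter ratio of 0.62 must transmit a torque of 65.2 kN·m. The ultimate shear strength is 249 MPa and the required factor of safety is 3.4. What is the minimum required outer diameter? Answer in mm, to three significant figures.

d_o = 175 mm

τ_allow = 249/3.4 = 73.24 MPa.
For a hollow shaft τ = 16T/[πd_o³(1−k⁴)] with k = 0.62, so 1−k⁴ = 0.8522.
d_o³ = 16T/[π τ_allow (1−k⁴)] = 16×6.5200×10^7/(π×73.24×0.8522) = 5.320×10^6 mm³.
d_o = 174.6 mm.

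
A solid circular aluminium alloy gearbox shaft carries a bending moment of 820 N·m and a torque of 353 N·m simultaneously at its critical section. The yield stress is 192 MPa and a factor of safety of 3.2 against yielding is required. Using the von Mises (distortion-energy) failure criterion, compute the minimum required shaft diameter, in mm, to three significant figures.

d = 53.0 mm

σ_allow = σ_y/n = 192/3.2 = 60.00 MPa.
For a solid shaft σ_b = 32M/(πd³) and τ = 16T/(πd³), so the von Mises stress is σ' = (16/πd³)·√(4M²+3T²).
√(4M²+3T²) = √(4×(820000)² + 3×(353000)²) = 1.750×10^6 N·mm.
d³ = 16×1.750×10^6/(π×60.00) = 148600 mm³.
d = 52.96 mm.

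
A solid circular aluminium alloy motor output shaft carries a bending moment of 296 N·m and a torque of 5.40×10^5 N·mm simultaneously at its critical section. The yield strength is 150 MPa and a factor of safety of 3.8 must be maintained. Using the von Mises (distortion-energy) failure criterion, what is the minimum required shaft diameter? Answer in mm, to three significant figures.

σ_allow = σ_y/n = 150/3.8 = 39.47 MPa.
For a solid shaft σ_b = 32M/(πd³) and τ = 16T/(πd³), so the von Mises stress is σ' = (16/πd³)·√(4M²+3T²).
√(4M²+3T²) = √(4×(296000)² + 3×(540000)²) = 1.107×10^6 N·mm.
d³ = 16×1.107×10^6/(π×39.47) = 142800 mm³.
d = 52.27 mm.

d = 52.3 mm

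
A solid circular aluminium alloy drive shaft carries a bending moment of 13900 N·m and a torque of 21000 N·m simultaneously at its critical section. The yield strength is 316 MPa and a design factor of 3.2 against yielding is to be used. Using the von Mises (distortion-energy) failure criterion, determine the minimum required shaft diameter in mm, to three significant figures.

d = 133 mm

σ_allow = σ_y/n = 316/3.2 = 98.75 MPa.
For a solid shaft σ_b = 32M/(πd³) and τ = 16T/(πd³), so the von Mises stress is σ' = (16/πd³)·√(4M²+3T²).
√(4M²+3T²) = √(4×(1.390×10^7)² + 3×(2.100×10^7)²) = 4.578×10^7 N·mm.
d³ = 16×4.578×10^7/(π×98.75) = 2.361×10^6 mm³.
d = 133.2 mm.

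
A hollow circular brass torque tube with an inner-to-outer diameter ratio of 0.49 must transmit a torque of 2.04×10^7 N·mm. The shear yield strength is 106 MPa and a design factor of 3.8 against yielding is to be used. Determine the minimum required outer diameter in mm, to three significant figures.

τ_allow = 106/3.8 = 27.89 MPa.
For a hollow shaft τ = 16T/[πd_o³(1−k⁴)] with k = 0.49, so 1−k⁴ = 0.9424.
d_o³ = 16T/[π τ_allow (1−k⁴)] = 16×2.0400×10^7/(π×27.89×0.9424) = 3.952×10^6 mm³.
d_o = 158.1 mm.

d_o = 158 mm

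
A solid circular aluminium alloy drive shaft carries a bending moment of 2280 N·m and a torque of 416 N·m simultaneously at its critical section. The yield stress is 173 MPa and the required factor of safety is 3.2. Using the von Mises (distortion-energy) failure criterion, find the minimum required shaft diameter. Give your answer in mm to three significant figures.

d = 75.8 mm

σ_allow = σ_y/n = 173/3.2 = 54.06 MPa.
For a solid shaft σ_b = 32M/(πd³) and τ = 16T/(πd³), so the von Mises stress is σ' = (16/πd³)·√(4M²+3T²).
√(4M²+3T²) = √(4×(2.280×10^6)² + 3×(416000)²) = 4.617×10^6 N·mm.
d³ = 16×4.617×10^6/(π×54.06) = 434900 mm³.
d = 75.76 mm.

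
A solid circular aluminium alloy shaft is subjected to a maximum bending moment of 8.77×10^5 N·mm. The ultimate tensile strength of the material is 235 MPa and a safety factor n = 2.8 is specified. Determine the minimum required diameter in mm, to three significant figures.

d = 47.4 mm

σ_allow = 235/2.8 = 83.93 MPa.
For a solid circular section σ = 32M/(πd³), so d³ = 32M/(π σ_allow) = 32×877000/(π×83.93) = 106400 mm³.
d = 47.39 mm.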